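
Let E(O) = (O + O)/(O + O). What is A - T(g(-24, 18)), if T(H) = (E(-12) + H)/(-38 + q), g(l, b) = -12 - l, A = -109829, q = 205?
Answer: -18341456/167 ≈ -1.0983e+5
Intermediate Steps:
E(O) = 1 (E(O) = (2*O)/((2*O)) = (2*O)*(1/(2*O)) = 1)
T(H) = 1/167 + H/167 (T(H) = (1 + H)/(-38 + 205) = (1 + H)/167 = (1 + H)*(1/167) = 1/167 + H/167)
A - T(g(-24, 18)) = -109829 - (1/167 + (-12 - 1*(-24))/167) = -109829 - (1/167 + (-12 + 24)/167) = -109829 - (1/167 + (1/167)*12) = -109829 - (1/167 + 12/167) = -109829 - 1*13/167 = -109829 - 13/167 = -18341456/167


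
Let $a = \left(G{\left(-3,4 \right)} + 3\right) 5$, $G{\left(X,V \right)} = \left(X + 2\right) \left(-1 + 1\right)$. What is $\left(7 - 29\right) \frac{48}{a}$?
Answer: $- \frac{352}{5} \approx -70.4$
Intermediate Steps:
$G{\left(X,V \right)} = 0$ ($G{\left(X,V \right)} = \left(2 + X\right) 0 = 0$)
$a = 15$ ($a = \left(0 + 3\right) 5 = 3 \cdot 5 = 15$)
$\left(7 - 29\right) \frac{48}{a} = \left(7 - 29\right) \frac{48}{15} = - 22 \cdot 48 \cdot \frac{1}{15} = \left(-22\right) \frac{16}{5} = - \frac{352}{5}$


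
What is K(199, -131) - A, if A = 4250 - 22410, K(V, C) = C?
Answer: 18029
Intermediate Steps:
A = -18160
K(199, -131) - A = -131 - 1*(-18160) = -131 + 18160 = 18029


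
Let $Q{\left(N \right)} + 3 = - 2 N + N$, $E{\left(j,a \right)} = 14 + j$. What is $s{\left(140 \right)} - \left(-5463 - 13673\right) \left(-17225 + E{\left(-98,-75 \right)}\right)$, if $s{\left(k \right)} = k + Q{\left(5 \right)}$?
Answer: $-331224892$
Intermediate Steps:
$Q{\left(N \right)} = -3 - N$ ($Q{\left(N \right)} = -3 + \left(- 2 N + N\right) = -3 - N$)
$s{\left(k \right)} = -8 + k$ ($s{\left(k \right)} = k - 8 = -8 + k$)
$s{\left(140 \right)} - \left(-5463 - 13673\right) \left(-17225 + E{\left(-98,-75 \right)}\right) = \left(-8 + 140\right) - \left(-5463 - 13673\right) \left(-17225 + \left(14 - 98\right)\right) = 132 - - 19136 \left(-17225 - 84\right) = 132 - \left(-19136\right) \left(-17309\right) = 132 - 331225024 = -331224892$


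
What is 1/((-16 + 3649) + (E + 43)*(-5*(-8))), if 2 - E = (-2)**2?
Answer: 1/5273 ≈ 0.00018965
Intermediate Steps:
E = -2 (E = 2 - 1*(-2)**2 = 2 - 1*4 = 2 - 4 = -2)
1/((-16 + 3649) + (E + 43)*(-5*(-8))) = 1/((-16 + 3649) + (-2 + 43)*(-5*(-8))) = 1/(3633 + 41*40) = 1/(3633 + 1640) = 1/5273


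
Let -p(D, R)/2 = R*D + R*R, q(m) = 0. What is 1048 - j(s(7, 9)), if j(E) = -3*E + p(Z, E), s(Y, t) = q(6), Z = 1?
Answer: 1048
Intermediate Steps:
s(Y, t) = 0
p(D, R) = -2*R**2 - 2*D*R (p(D, R) = -2*(R*D + R*R) = -2*(D*R + R**2) = -2*(R**2 + D*R) = -2*R**2 - 2*D*R)
j(E) = -3*E - 2*E*(1 + E)
1048 - j(s(7, 9)) = 1048 - 0*(-5 - 2*0) = 1048 - 0*(-5 + 0) = 1048 - 0*(-5) = 1048 - 1*0 = 1048 + 0 = 1048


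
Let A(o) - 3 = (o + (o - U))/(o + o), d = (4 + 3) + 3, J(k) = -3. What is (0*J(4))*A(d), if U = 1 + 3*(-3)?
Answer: 0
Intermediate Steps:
d = 10 (d = 7 + 3 = 10)
U = -8 (U = 1 - 9 = -8)
A(o) = 3 + (8 + 2*o)/(2*o) (A(o) = 3 + (o + (o - 1*(-8)))/(o + o) = 3 + (o + (o + 8))/((2*o)) = 3 + (o + (8 + o))*(1/(2*o)) = 3 + (8 + 2*o)*(1/(2*o)) = 3 + (8 + 2*o)/(2*o))
(0*J(4))*A(d) = (0*(-3))*(4 + 4/10) = 0*(4 + 4*(⅒)) = 0*(4 + ⅖) = 0*(22/5) = 0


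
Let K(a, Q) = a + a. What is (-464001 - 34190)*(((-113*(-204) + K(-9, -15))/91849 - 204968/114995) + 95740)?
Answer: -503773992124532889318/10562175755 ≈ -4.7696e+10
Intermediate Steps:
K(a, Q) = 2*a
(-464001 - 34190)*(((-113*(-204) + K(-9, -15))/91849 - 204968/114995) + 95740) = (-464001 - 34190)*(((-113*(-204) + 2*(-9))/91849 - 204968/114995) + 95740) = -498191*(((23052 - 18)*(1/91849) - 204968*1/114995) + 95740) = -498191*((23034*(1/91849) - 204968/114995) + 95740) = -498191*((23034/91849 - 204968/114995) + 95740) = -498191*(-16177311002/10562175755 + 95740) = -498191*1011206529472698/10562175755 = -503773992124532889318/10562175755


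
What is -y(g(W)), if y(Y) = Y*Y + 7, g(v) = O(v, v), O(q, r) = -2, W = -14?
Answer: -11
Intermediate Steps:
g(v) = -2
y(Y) = 7 + Y**2 (y(Y) = Y**2 + 7 = 7 + Y**2)
-y(g(W)) = -(7 + (-2)**2) = -(7 + 4) = -1*11 = -11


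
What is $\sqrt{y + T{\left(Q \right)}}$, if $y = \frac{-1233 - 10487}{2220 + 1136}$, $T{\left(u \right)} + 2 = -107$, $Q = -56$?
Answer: $\frac{i \sqrt{79185659}}{839} \approx 10.606 i$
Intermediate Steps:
$T{\left(u \right)} = -109$ ($T{\left(u \right)} = -2 - 107 = -109$)
$y = - \frac{2930}{839}$ ($y = - \frac{11720}{3356} = \left(-11720\right) \frac{1}{3356} = - \frac{2930}{839} \approx -3.4923$)
$\sqrt{y + T{\left(Q \right)}} = \sqrt{- \frac{2930}{839} - 109} = \sqrt{- \frac{94381}{839}} = \frac{i \sqrt{79185659}}{839}$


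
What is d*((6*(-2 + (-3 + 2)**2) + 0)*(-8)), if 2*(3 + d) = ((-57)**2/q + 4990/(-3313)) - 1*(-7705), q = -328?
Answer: 25061476437/135833 ≈ 1.8450e+5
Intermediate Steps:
d = 8353825479/2173328 (d = -3 + (((-57)**2/(-328) + 4990/(-3313)) - 1*(-7705))/2 = -3 + ((3249*(-1/328) + 4990*(-1/3313)) + 7705)/2 = -3 + ((-3249/328 - 4990/3313) + 7705)/2 = -3 + (-12400657/1086664 + 7705)/2 = -3 + (1/2)*(8360345463/1086664) = -3 + 8360345463/2173328 = 8353825479/2173328 ≈ 3843.8)
d*((6*(-2 + (-3 + 2)**2) + 0)*(-8)) = 8353825479*((6*(-2 + (-3 + 2)**2) + 0)*(-8))/2173328 = 8353825479*((6*(-2 + (-1)**2) + 0)*(-8))/2173328 = 8353825479*((6*(-2 + 1) + 0)*(-8))/2173328 = 8353825479*((6*(-1) + 0)*(-8))/2173328 = 8353825479*((-6 + 0)*(-8))/2173328 = 8353825479*(-6*(-8))/2173328 = (8353825479/2173328)*48 = 25061476437/135833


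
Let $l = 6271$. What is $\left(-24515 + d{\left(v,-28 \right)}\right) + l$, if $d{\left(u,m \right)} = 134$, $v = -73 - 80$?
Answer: $-18110$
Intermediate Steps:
$v = -153$
$\left(-24515 + d{\left(v,-28 \right)}\right) + l = \left(-24515 + 134\right) + 6271 = -24381 + 6271 = -18110$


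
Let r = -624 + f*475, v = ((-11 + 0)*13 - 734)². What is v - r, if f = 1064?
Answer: 264353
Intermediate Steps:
v = 769129 (v = (-11*13 - 734)² = (-143 - 734)² = (-877)² = 769129)
r = 504776 (r = -624 + 1064*475 = -624 + 505400 = 504776)
v - r = 769129 - 1*504776 = 769129 - 504776 = 264353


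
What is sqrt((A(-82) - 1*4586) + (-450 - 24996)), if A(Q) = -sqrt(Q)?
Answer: sqrt(-30032 - I*sqrt(82)) ≈ 0.026 - 173.3*I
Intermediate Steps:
sqrt((A(-82) - 1*4586) + (-450 - 24996)) = sqrt((-sqrt(-82) - 1*4586) + (-450 - 24996)) = sqrt((-I*sqrt(82) - 4586) - 25446) = sqrt((-4586 - I*sqrt(82)) - 25446) = sqrt(-30032 - I*sqrt(82))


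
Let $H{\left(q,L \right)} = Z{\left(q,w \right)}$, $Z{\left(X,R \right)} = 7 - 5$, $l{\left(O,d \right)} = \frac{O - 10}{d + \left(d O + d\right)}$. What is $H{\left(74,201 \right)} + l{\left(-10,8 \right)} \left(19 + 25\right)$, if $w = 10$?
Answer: $\frac{63}{4} \approx 15.75$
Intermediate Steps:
$l{\left(O,d \right)} = \frac{-10 + O}{2 d + O d}$ ($l{\left(O,d \right)} = \frac{-10 + O}{d + \left(O d + d\right)} = \frac{-10 + O}{d + \left(d + O d\right)} = \frac{-10 + O}{2 d + O d}$)
$Z{\left(X,R \right)} = 2$
$H{\left(q,L \right)} = 2$
$H{\left(74,201 \right)} + l{\left(-10,8 \right)} \left(19 + 25\right) = 2 + \frac{-10 - 10}{8 \left(2 - 10\right)} \left(19 + 25\right) = 2 + \frac{1}{8} \frac{1}{-8} \left(-20\right) 44 = 2 + \frac{1}{8} \left(- \frac{1}{8}\right) \left(-20\right) 44 = 2 + \frac{5}{16} \cdot 44 = 2 + \frac{55}{4} = \frac{63}{4}$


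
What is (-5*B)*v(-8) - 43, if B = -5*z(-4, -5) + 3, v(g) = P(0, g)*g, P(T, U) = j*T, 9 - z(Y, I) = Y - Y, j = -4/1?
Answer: -43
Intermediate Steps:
j = -4 (j = -4*1 = -4)
z(Y, I) = 9 (z(Y, I) = 9 - (Y - Y) = 9 - 1*0 = 9 + 0 = 9)
P(T, U) = -4*T
v(g) = 0 (v(g) = (-4*0)*g = 0*g = 0)
B = -42 (B = -5*9 + 3 = -45 + 3 = -42)
(-5*B)*v(-8) - 43 = -5*(-42)*0 - 43 = 210*0 - 43 = 0 - 43 = -43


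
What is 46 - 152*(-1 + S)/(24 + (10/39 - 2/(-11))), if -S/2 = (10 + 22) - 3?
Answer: 1082384/2621 ≈ 412.97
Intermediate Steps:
S = -58 (S = -2*((10 + 22) - 3) = -2*(32 - 3) = -2*29 = -58)
46 - 152*(-1 + S)/(24 + (10/39 - 2/(-11))) = 46 - 152*(-1 - 58)/(24 + (10/39 - 2/(-11))) = 46 - (-8968)/(24 + (10*(1/39) - 2*(-1/11))) = 46 - (-8968)/(24 + (10/39 + 2/11)) = 46 - (-8968)/(24 + 188/429) = 46 - (-8968)/10484/429 = 46 - (-8968)*429/10484 = 46 - 152*(-25311/10484) = 46 + 961818/2621 = 1082384/2621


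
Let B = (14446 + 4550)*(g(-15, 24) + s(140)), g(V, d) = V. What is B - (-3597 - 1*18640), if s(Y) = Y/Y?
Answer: -243707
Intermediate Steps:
s(Y) = 1
B = -265944 (B = (14446 + 4550)*(-15 + 1) = 18996*(-14) = -265944)
B - (-3597 - 1*18640) = -265944 - (-3597 - 1*18640) = -265944 - (-3597 - 18640) = -265944 - 1*(-22237) = -265944 + 22237 = -243707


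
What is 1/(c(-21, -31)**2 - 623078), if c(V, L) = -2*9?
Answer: -1/622754 ≈ -1.6058e-6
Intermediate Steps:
c(V, L) = -18
1/(c(-21, -31)**2 - 623078) = 1/((-18)**2 - 623078) = 1/(324 - 623078) = 1/(-622754) = -1/622754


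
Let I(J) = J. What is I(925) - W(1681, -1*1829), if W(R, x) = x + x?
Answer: 4583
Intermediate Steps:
W(R, x) = 2*x
I(925) - W(1681, -1*1829) = 925 - 2*(-1*1829) = 925 - 2*(-1829) = 925 - 1*(-3658) = 925 + 3658 = 4583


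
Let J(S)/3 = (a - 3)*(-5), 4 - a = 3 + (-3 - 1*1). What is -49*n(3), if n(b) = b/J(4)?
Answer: 49/10 ≈ 4.9000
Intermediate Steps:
a = 5 (a = 4 - (3 + (-3 - 1*1)) = 4 - (3 + (-3 - 1)) = 4 - (3 - 4) = 4 - 1*(-1) = 4 + 1 = 5)
J(S) = -30 (J(S) = 3*((5 - 3)*(-5)) = 3*(2*(-5)) = 3*(-10) = -30)
n(b) = -b/30 (n(b) = b/(-30) = b*(-1/30) = -b/30)
-49*n(3) = -(-49)*3/30 = -49*(-⅒) = 49/10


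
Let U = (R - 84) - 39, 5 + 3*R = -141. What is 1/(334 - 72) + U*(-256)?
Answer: 34542083/786 ≈ 43947.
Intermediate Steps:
R = -146/3 (R = -5/3 + (1/3)*(-141) = -5/3 - 47 = -146/3 ≈ -48.667)
U = -515/3 (U = (-146/3 - 84) - 39 = -398/3 - 39 = -515/3 ≈ -171.67)
1/(334 - 72) + U*(-256) = 1/(334 - 72) - 515/3*(-256) = 1/262 + 131840/3 = 34542083/786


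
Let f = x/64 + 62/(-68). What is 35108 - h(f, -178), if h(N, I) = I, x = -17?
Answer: 35286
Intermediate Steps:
f = -1281/1088 (f = -17/64 + 62/(-68) = -17*1/64 + 62*(-1/68) = -17/64 - 31/34 = -1281/1088 ≈ -1.1774)
35108 - h(f, -178) = 35108 - 1*(-178) = 35108 + 178 = 35286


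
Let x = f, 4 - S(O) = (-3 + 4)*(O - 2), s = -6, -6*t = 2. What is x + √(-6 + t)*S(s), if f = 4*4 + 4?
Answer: 20 + 4*I*√57 ≈ 20.0 + 30.199*I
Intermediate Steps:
t = -⅓ (t = -⅙*2 = -⅓ ≈ -0.33333)
S(O) = 6 - O (S(O) = 4 - (-3 + 4)*(O - 2) = 4 - (-2 + O) = 4 + (2 - O) = 6 - O)
f = 20 (f = 16 + 4 = 20)
x = 20
x + √(-6 + t)*S(s) = 20 + √(-6 - ⅓)*(6 - 1*(-6)) = 20 + √(-19/3)*(6 + 6) = 20 + (I*√57/3)*12 = 20 + 4*I*√57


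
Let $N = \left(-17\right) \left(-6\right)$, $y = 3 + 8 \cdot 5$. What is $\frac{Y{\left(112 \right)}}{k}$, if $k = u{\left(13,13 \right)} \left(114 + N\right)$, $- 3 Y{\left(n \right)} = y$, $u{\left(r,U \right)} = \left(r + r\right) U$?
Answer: $- \frac{43}{219024} \approx -0.00019633$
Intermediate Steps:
$y = 43$ ($y = 3 + 40 = 43$)
$u{\left(r,U \right)} = 2 U r$ ($u{\left(r,U \right)} = 2 r U = 2 U r$)
$N = 102$
$Y{\left(n \right)} = - \frac{43}{3}$ ($Y{\left(n \right)} = \left(- \frac{1}{3}\right) 43 = - \frac{43}{3}$)
$k = 73008$ ($k = 2 \cdot 13 \cdot 13 \left(114 + 102\right) = 338 \cdot 216 = 73008$)
$\frac{Y{\left(112 \right)}}{k} = - \frac{43}{3 \cdot 73008} = \left(- \frac{43}{3}\right) \frac{1}{73008} = - \frac{43}{219024}$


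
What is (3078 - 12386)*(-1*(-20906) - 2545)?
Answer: -170904188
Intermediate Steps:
(3078 - 12386)*(-1*(-20906) - 2545) = -9308*(20906 - 2545) = -9308*18361 = -170904188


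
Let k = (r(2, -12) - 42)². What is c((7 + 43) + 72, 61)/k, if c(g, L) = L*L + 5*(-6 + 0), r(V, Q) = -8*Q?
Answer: 3691/2916 ≈ 1.2658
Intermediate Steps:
k = 2916 (k = (-8*(-12) - 42)² = (96 - 42)² = 54² = 2916)
c(g, L) = -30 + L² (c(g, L) = L² + 5*(-6) = L² - 30 = -30 + L²)
c((7 + 43) + 72, 61)/k = (-30 + 61²)/2916 = (-30 + 3721)*(1/2916) = 3691*(1/2916) = 3691/2916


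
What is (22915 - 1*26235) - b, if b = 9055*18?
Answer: -166310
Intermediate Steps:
b = 162990
(22915 - 1*26235) - b = (22915 - 1*26235) - 1*162990 = (22915 - 26235) - 162990 = -3320 - 162990 = -166310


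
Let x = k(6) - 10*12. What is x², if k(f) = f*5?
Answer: 8100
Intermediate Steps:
k(f) = 5*f
x = -90 (x = 5*6 - 10*12 = 30 - 120 = -90)
x² = (-90)² = 8100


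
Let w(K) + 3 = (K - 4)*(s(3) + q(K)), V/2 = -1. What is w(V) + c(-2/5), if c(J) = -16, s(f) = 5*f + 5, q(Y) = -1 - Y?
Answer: -145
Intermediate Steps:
s(f) = 5 + 5*f
V = -2 (V = 2*(-1) = -2)
w(K) = -3 + (-4 + K)*(19 - K) (w(K) = -3 + (K - 4)*((5 + 5*3) + (-1 - K)) = -3 + (-4 + K)*((5 + 15) + (-1 - K)) = -3 + (-4 + K)*(20 + (-1 - K)) = -3 + (-4 + K)*(19 - K))
w(V) + c(-2/5) = (-79 - 1*(-2)**2 + 23*(-2)) - 16 = (-79 - 1*4 - 46) - 16 = (-79 - 4 - 46) - 16 = -129 - 16 = -145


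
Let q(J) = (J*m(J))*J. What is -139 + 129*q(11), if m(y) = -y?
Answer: -171838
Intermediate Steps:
q(J) = -J³ (q(J) = (J*(-J))*J = (-J²)*J = -J³)
-139 + 129*q(11) = -139 + 129*(-1*11³) = -139 + 129*(-1*1331) = -139 + 129*(-1331) = -139 - 171699 = -171838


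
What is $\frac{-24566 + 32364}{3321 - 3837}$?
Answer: $- \frac{3899}{258} \approx -15.112$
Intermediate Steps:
$\frac{-24566 + 32364}{3321 - 3837} = \frac{7798}{-516} = 7798 \left(- \frac{1}{516}\right) = - \frac{3899}{258}$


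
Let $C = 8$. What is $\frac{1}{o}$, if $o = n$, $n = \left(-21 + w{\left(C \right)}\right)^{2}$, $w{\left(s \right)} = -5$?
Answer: $\frac{1}{676} \approx 0.0014793$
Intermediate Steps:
$n = 676$ ($n = \left(-21 - 5\right)^{2} = \left(-26\right)^{2} = 676$)
$o = 676$
$\frac{1}{o} = \frac{1}{676}$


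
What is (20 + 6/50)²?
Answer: 253009/625 ≈ 404.81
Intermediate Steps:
(20 + 6/50)² = (20 + 6*(1/50))² = (20 + 3/25)² = (503/25)² = 253009/625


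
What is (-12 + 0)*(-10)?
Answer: 120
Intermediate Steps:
(-12 + 0)*(-10) = -12*(-10) = 120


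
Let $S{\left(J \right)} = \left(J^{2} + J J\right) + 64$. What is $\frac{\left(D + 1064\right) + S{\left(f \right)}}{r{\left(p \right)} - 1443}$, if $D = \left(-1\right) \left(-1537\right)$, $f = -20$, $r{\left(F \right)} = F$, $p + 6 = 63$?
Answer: $- \frac{5}{2} \approx -2.5$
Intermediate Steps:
$p = 57$ ($p = -6 + 63 = 57$)
$S{\left(J \right)} = 64 + 2 J^{2}$ ($S{\left(J \right)} = \left(J^{2} + J^{2}\right) + 64 = 2 J^{2} + 64 = 64 + 2 J^{2}$)
$D = 1537$
$\frac{\left(D + 1064\right) + S{\left(f \right)}}{r{\left(p \right)} - 1443} = \frac{\left(1537 + 1064\right) + \left(64 + 2 \left(-20\right)^{2}\right)}{57 - 1443} = \frac{2601 + \left(64 + 2 \cdot 400\right)}{-1386} = \left(2601 + \left(64 + 800\right)\right) \left(- \frac{1}{1386}\right) = \left(2601 + 864\right) \left(- \frac{1}{1386}\right) = 3465 \left(- \frac{1}{1386}\right) = - \frac{5}{2}$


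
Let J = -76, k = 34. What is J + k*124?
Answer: 4140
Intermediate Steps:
J + k*124 = -76 + 34*124 = -76 + 4216 = 4140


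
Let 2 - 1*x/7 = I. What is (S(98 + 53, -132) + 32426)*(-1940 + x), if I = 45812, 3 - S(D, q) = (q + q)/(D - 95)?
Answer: -73244083960/7 ≈ -1.0463e+10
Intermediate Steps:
S(D, q) = 3 - 2*q/(-95 + D) (S(D, q) = 3 - (q + q)/(D - 95) = 3 - 2*q/(-95 + D))
x = -320670 (x = 14 - 7*45812 = 14 - 320684 = -320670)
(S(98 + 53, -132) + 32426)*(-1940 + x) = ((-285 - 2*(-132) + 3*(98 + 53))/(-95 + (98 + 53)) + 32426)*(-1940 - 320670) = ((-285 + 264 + 3*151)/(-95 + 151) + 32426)*(-322610) = ((-285 + 264 + 453)/56 + 32426)*(-322610) = ((1/56)*432 + 32426)*(-322610) = (54/7 + 32426)*(-322610) = (227036/7)*(-322610) = -73244083960/7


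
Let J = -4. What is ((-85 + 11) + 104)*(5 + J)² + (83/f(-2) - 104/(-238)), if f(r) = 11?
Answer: 49719/1309 ≈ 37.982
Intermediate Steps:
((-85 + 11) + 104)*(5 + J)² + (83/f(-2) - 104/(-238)) = ((-85 + 11) + 104)*(5 - 4)² + (83/11 - 104/(-238)) = (-74 + 104)*1² + (83*(1/11) - 104*(-1/238)) = 30*1 + (83/11 + 52/119) = 30 + 10449/1309 = 49719/1309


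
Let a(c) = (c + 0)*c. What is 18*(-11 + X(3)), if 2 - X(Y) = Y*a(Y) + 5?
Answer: -738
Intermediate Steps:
a(c) = c² (a(c) = c*c = c²)
X(Y) = -3 - Y³ (X(Y) = 2 - (Y*Y² + 5) = 2 - (Y³ + 5) = 2 - (5 + Y³) = 2 + (-5 - Y³) = -3 - Y³)
18*(-11 + X(3)) = 18*(-11 + (-3 - 1*3³)) = 18*(-11 + (-3 - 1*27)) = 18*(-11 + (-3 - 27)) = 18*(-11 - 30) = 18*(-41) = -738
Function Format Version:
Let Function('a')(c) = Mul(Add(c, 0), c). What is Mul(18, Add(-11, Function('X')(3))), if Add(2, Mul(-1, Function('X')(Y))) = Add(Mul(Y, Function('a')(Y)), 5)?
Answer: -738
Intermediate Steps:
Function('a')(c) = Pow(c, 2) (Function('a')(c) = Mul(c, c) = Pow(c, 2))
Function('X')(Y) = Add(-3, Mul(-1, Pow(Y, 3))) (Function('X')(Y) = Add(2, Mul(-1, Add(Mul(Y, Pow(Y, 2)), 5))) = Add(2, Mul(-1, Add(Pow(Y, 3), 5))) = Add(2, Mul(-1, Add(5, Pow(Y, 3)))) = Add(2, Add(-5, Mul(-1, Pow(Y, 3)))) = Add(-3, Mul(-1, Pow(Y, 3))))
Mul(18, Add(-11, Function('X')(3))) = Mul(18, Add(-11, Add(-3, Mul(-1, Pow(3, 3))))) = Mul(18, Add(-11, Add(-3, Mul(-1, 27)))) = Mul(18, Add(-11, Add(-3, -27))) = Mul(18, Add(-11, -30)) = Mul(18, -41) = -738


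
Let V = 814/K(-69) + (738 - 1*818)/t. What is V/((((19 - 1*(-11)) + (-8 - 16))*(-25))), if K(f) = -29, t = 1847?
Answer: 250963/1339075 ≈ 0.18742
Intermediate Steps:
V = -1505778/53563 (V = 814/(-29) + (738 - 1*818)/1847 = 814*(-1/29) + (738 - 818)*(1/1847) = -814/29 - 80*1/1847 = -814/29 - 80/1847 = -1505778/53563 ≈ -28.112)
V/((((19 - 1*(-11)) + (-8 - 16))*(-25))) = -1505778*(-1/(25*((19 - 1*(-11)) + (-8 - 16))))/53563 = -1505778*(-1/(25*((19 + 11) - 24)))/53563 = -1505778*(-1/(25*(30 - 24)))/53563 = -1505778/(53563*(6*(-25))) = -1505778/53563/(-150) = -1505778/53563*(-1/150) = 250963/1339075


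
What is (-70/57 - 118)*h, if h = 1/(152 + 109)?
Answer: -6796/14877 ≈ -0.45681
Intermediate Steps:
h = 1/261 ≈ 0.0038314
(-70/57 - 118)*h = (-70/57 - 118)*(1/261) = -6796/57*1/261 = -6796/14877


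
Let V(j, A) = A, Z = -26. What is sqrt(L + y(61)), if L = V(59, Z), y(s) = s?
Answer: sqrt(35) ≈ 5.9161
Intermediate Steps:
L = -26
sqrt(L + y(61)) = sqrt(-26 + 61) = sqrt(35)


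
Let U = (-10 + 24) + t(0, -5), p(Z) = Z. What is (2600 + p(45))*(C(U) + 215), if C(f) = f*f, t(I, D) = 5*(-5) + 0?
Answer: 888720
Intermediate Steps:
t(I, D) = -25 (t(I, D) = -25 + 0 = -25)
U = -11 (U = (-10 + 24) - 25 = 14 - 25 = -11)
C(f) = f**2
(2600 + p(45))*(C(U) + 215) = (2600 + 45)*((-11)**2 + 215) = 2645*(121 + 215) = 2645*336 = 888720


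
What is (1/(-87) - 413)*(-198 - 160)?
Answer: 12863656/87 ≈ 1.4786e+5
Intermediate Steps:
(1/(-87) - 413)*(-198 - 160) = (-1/87 - 413)*(-358) = -35932/87*(-358) = 12863656/87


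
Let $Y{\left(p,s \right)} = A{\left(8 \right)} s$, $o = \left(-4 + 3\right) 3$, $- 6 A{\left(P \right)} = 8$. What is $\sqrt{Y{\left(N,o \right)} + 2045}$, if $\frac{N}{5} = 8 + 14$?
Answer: $\sqrt{2049} \approx 45.266$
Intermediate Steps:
$A{\left(P \right)} = - \frac{4}{3}$ ($A{\left(P \right)} = \left(- \frac{1}{6}\right) 8 = - \frac{4}{3}$)
$o = -3$ ($o = \left(-1\right) 3 = -3$)
$N = 110$ ($N = 5 \left(8 + 14\right) = 5 \cdot 22 = 110$)
$Y{\left(p,s \right)} = - \frac{4 s}{3}$
$\sqrt{Y{\left(N,o \right)} + 2045} = \sqrt{\left(- \frac{4}{3}\right) \left(-3\right) + 2045} = \sqrt{4 + 2045} = \sqrt{2049}$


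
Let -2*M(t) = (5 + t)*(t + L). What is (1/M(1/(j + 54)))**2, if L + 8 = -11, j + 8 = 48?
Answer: 312299584/706835340225 ≈ 0.00044183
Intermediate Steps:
j = 40 (j = -8 + 48 = 40)
L = -19 (L = -8 - 11 = -19)
M(t) = -(-19 + t)*(5 + t)/2 (M(t) = -(5 + t)*(t - 19)/2 = -(5 + t)*(-19 + t)/2 = -(-19 + t)*(5 + t)/2)
(1/M(1/(j + 54)))**2 = (1/(95/2 + 7/(40 + 54) - 1/(2*(40 + 54)**2)))**2 = (1/(95/2 + 7/94 - (1/94)**2/2))**2 = (1/(95/2 + 7*(1/94) - (1/94)**2/2))**2 = (1/(95/2 + 7/94 - 1/2*1/8836))**2 = (1/(95/2 + 7/94 - 1/17672))**2 = (1/(840735/17672))**2 = (17672/840735)**2 = 312299584/706835340225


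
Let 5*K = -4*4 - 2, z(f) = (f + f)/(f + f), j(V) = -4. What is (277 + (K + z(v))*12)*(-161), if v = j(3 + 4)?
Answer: -197869/5 ≈ -39574.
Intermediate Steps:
v = -4
z(f) = 1 (z(f) = (2*f)/((2*f)) = (2*f)*(1/(2*f)) = 1)
K = -18/5 (K = (-4*4 - 2)/5 = (-16 - 2)/5 = (1/5)*(-18) = -18/5 ≈ -3.6000)
(277 + (K + z(v))*12)*(-161) = (277 + (-18/5 + 1)*12)*(-161) = (277 - 13/5*12)*(-161) = (277 - 156/5)*(-161) = (1229/5)*(-161) = -197869/5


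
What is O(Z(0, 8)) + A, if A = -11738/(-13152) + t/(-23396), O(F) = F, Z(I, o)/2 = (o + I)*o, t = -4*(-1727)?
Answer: 4946238101/38463024 ≈ 128.60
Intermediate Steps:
t = 6908
Z(I, o) = 2*o*(I + o) (Z(I, o) = 2*((o + I)*o) = 2*((I + o)*o) = 2*(o*(I + o)) = 2*o*(I + o))
A = 22971029/38463024 (A = -11738/(-13152) + 6908/(-23396) = -11738*(-1/13152) + 6908*(-1/23396) = 5869/6576 - 1727/5849 = 22971029/38463024 ≈ 0.59722)
O(Z(0, 8)) + A = 2*8*(0 + 8) + 22971029/38463024 = 2*8*8 + 22971029/38463024 = 128 + 22971029/38463024 = 4946238101/38463024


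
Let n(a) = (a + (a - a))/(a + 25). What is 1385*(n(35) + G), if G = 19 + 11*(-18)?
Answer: -2965285/12 ≈ -2.4711e+5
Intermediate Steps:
n(a) = a/(25 + a) (n(a) = (a + 0)/(25 + a) = a/(25 + a))
G = -179 (G = 19 - 198 = -179)
1385*(n(35) + G) = 1385*(35/(25 + 35) - 179) = 1385*(35/60 - 179) = 1385*(35*(1/60) - 179) = 1385*(7/12 - 179) = 1385*(-2141/12) = -2965285/12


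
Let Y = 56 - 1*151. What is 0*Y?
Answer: 0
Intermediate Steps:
Y = -95 (Y = 56 - 151 = -95)
0*Y = 0*(-95) = 0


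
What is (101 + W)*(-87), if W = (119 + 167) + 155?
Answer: -47154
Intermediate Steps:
W = 441 (W = 286 + 155 = 441)
(101 + W)*(-87) = (101 + 441)*(-87) = 542*(-87) = -47154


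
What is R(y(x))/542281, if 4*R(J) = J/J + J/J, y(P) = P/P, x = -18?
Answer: 1/1084562 ≈ 9.2203e-7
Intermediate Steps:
y(P) = 1
R(J) = ½ (R(J) = (J/J + J/J)/4 = (1 + 1)/4 = (¼)*2 = ½)
R(y(x))/542281 = (½)/542281 = (½)*(1/542281) = 1/1084562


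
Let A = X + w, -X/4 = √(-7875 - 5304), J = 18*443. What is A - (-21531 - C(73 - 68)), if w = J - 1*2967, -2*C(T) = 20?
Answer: 26528 - 4*I*√13179 ≈ 26528.0 - 459.2*I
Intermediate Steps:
C(T) = -10 (C(T) = -½*20 = -10)
J = 7974
w = 5007 (w = 7974 - 1*2967 = 7974 - 2967 = 5007)
X = -4*I*√13179 (X = -4*√(-7875 - 5304) = -4*I*√13179 ≈ -459.2*I)
A = 5007 - 4*I*√13179 (A = -4*I*√13179 + 5007 = 5007 - 4*I*√13179 ≈ 5007.0 - 459.2*I)
A - (-21531 - C(73 - 68)) = (5007 - 4*I*√13179) - (-21531 - 1*(-10)) = (5007 - 4*I*√13179) - (-21531 + 10) = (5007 - 4*I*√13179) - 1*(-21521) = (5007 - 4*I*√13179) + 21521 = 26528 - 4*I*√13179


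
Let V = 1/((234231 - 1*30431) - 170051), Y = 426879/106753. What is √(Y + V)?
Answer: 22*√107241913264978367/3602806997 ≈ 1.9997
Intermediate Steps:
Y = 426879/106753 (Y = 426879*(1/106753) = 426879/106753 ≈ 3.9988)
V = 1/33749 (V = 1/((234231 - 30431) - 170051) = 1/(203800 - 170051) = 1/33749 ≈ 2.9630e-5)
√(Y + V) = √(426879/106753 + 1/33749) = √(14406846124/3602806997) = 22*√107241913264978367/3602806997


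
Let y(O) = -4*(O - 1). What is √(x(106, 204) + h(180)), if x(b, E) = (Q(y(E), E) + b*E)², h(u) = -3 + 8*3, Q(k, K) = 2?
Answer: √467683897 ≈ 21626.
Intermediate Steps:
y(O) = 4 - 4*O (y(O) = -4*(-1 + O) = 4 - 4*O)
h(u) = 21 (h(u) = -3 + 24 = 21)
x(b, E) = (2 + E*b)² (x(b, E) = (2 + b*E)² = (2 + E*b)²)
√(x(106, 204) + h(180)) = √((2 + 204*106)² + 21) = √((2 + 21624)² + 21) = √(21626² + 21) = √(467683876 + 21) = √467683897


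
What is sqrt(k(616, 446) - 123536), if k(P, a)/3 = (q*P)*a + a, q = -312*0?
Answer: I*sqrt(122198) ≈ 349.57*I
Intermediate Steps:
q = 0
k(P, a) = 3*a (k(P, a) = 3*((0*P)*a + a) = 3*(0*a + a) = 3*(0 + a) = 3*a)
sqrt(k(616, 446) - 123536) = sqrt(3*446 - 123536) = sqrt(1338 - 123536) = sqrt(-122198) = I*sqrt(122198)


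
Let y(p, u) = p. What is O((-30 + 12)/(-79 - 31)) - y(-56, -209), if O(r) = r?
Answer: 3089/55 ≈ 56.164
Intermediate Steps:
O((-30 + 12)/(-79 - 31)) - y(-56, -209) = (-30 + 12)/(-79 - 31) - 1*(-56) = -18/(-110) + 56 = -18*(-1/110) + 56 = 9/55 + 56 = 3089/55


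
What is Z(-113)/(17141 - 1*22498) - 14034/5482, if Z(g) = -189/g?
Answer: -4248195846/1659239681 ≈ -2.5603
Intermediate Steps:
Z(-113)/(17141 - 1*22498) - 14034/5482 = (-189/(-113))/(17141 - 1*22498) - 14034/5482 = (-189*(-1/113))/(17141 - 22498) - 14034*1/5482 = (189/113)/(-5357) - 7017/2741 = (189/113)*(-1/5357) - 7017/2741 = -189/605341 - 7017/2741 = -4248195846/1659239681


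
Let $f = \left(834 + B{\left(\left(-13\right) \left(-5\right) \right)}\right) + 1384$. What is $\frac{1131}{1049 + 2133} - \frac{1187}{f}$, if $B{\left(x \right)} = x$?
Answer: $- \frac{1194961}{7264506} \approx -0.16449$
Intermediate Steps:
$f = 2283$ ($f = \left(834 - -65\right) + 1384 = \left(834 + 65\right) + 1384 = 899 + 1384 = 2283$)
$\frac{1131}{1049 + 2133} - \frac{1187}{f} = \frac{1131}{1049 + 2133} - \frac{1187}{2283} = \frac{1131}{3182} - \frac{1187}{2283} = - \frac{1194961}{7264506}$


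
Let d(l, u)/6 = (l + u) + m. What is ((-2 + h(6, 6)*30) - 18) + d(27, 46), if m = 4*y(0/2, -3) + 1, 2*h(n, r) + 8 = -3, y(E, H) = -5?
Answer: 139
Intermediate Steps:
h(n, r) = -11/2 (h(n, r) = -4 + (½)*(-3) = -4 - 3/2 = -11/2)
m = -19 (m = 4*(-5) + 1 = -20 + 1 = -19)
d(l, u) = -114 + 6*l + 6*u (d(l, u) = 6*((l + u) - 19) = 6*(-19 + l + u) = -114 + 6*l + 6*u)
((-2 + h(6, 6)*30) - 18) + d(27, 46) = ((-2 - 11/2*30) - 18) + (-114 + 6*27 + 6*46) = ((-2 - 165) - 18) + (-114 + 162 + 276) = (-167 - 18) + 324 = -185 + 324 = 139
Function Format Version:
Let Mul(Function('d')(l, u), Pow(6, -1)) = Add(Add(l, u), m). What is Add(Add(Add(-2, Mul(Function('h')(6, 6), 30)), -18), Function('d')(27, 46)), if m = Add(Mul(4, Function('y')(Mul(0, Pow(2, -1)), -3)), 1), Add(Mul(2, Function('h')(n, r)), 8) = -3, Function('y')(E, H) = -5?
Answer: 139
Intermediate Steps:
Function('h')(n, r) = Rational(-11, 2) (Function('h')(n, r) = Add(-4, Mul(Rational(1, 2), -3)) = Add(-4, Rational(-3, 2)) = Rational(-11, 2))
m = -19 (m = Add(Mul(4, -5), 1) = Add(-20, 1) = -19)
Function('d')(l, u) = Add(-114, Mul(6, l), Mul(6, u)) (Function('d')(l, u) = Mul(6, Add(Add(l, u), -19)) = Mul(6, Add(-19, l, u)) = Add(-114, Mul(6, l), Mul(6, u)))
Add(Add(Add(-2, Mul(Function('h')(6, 6), 30)), -18), Function('d')(27, 46)) = Add(Add(Add(-2, Mul(Rational(-11, 2), 30)), -18), Add(-114, Mul(6, 27), Mul(6, 46))) = Add(Add(Add(-2, -165), -18), Add(-114, 162, 276)) = Add(Add(-167, -18), 324) = Add(-185, 324) = 139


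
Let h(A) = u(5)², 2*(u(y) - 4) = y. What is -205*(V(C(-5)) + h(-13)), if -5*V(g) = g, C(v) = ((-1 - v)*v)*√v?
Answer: -34645/4 - 820*I*√5 ≈ -8661.3 - 1833.6*I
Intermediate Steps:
C(v) = v^(3/2)*(-1 - v) (C(v) = (v*(-1 - v))*√v = v^(3/2)*(-1 - v))
u(y) = 4 + y/2
V(g) = -g/5
h(A) = 169/4 (h(A) = (4 + (½)*5)² = (4 + 5/2)² = (13/2)² = 169/4)
-205*(V(C(-5)) + h(-13)) = -205*(-(-5)^(3/2)*(-1 - 1*(-5))/5 + 169/4) = -205*(-(-5*I*√5)*(-1 + 5)/5 + 169/4) = -205*(-(-5*I*√5)*4/5 + 169/4) = -205*(-(-4)*I*√5 + 169/4) = -205*(4*I*√5 + 169/4) = -205*(169/4 + 4*I*√5) = -34645/4 - 820*I*√5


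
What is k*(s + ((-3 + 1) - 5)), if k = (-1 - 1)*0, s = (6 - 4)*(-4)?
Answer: 0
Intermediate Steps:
s = -8 (s = 2*(-4) = -8)
k = 0 (k = -2*0 = 0)
k*(s + ((-3 + 1) - 5)) = 0*(-8 + ((-3 + 1) - 5)) = 0*(-8 + (-2 - 5)) = 0*(-8 - 7) = 0*(-15) = 0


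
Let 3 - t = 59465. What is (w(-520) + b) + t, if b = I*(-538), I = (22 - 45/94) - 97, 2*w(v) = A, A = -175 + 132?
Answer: -1774339/94 ≈ -18876.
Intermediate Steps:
t = -59462 (t = 3 - 1*59465 = 3 - 59465 = -59462)
A = -43
w(v) = -43/2 (w(v) = (½)*(-43) = -43/2)
I = -7095/94 (I = (22 - 45*1/94) - 97 = (22 - 45/94) - 97 = 2023/94 - 97 = -7095/94 ≈ -75.479)
b = 1908555/47 (b = -7095/94*(-538) = 1908555/47 ≈ 40608.)
(w(-520) + b) + t = (-43/2 + 1908555/47) - 59462 = 3815089/94 - 59462 = -1774339/94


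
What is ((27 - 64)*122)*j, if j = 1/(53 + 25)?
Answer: -2257/39 ≈ -57.872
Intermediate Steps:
j = 1/78 ≈ 0.012821
((27 - 64)*122)*j = ((27 - 64)*122)*(1/78) = -37*122*(1/78) = -4514*1/78 = -2257/39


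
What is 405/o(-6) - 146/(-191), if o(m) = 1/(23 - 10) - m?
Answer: 1017149/15089 ≈ 67.410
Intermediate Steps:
o(m) = 1/13 - m
405/o(-6) - 146/(-191) = 405/(1/13 - 1*(-6)) - 146/(-191) = 405/(1/13 + 6) - 146*(-1/191) = 405/(79/13) + 146/191 = 405*(13/79) + 146/191 = 5265/79 + 146/191 = 1017149/15089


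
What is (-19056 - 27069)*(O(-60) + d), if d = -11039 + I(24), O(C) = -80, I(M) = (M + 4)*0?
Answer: 512863875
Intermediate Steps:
I(M) = 0 (I(M) = (4 + M)*0 = 0)
d = -11039 (d = -11039 + 0 = -11039)
(-19056 - 27069)*(O(-60) + d) = (-19056 - 27069)*(-80 - 11039) = -46125*(-11119) = 512863875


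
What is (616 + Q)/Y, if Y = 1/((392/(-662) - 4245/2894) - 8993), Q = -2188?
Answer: 6772563435906/478957 ≈ 1.4140e+7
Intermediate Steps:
Y = -957914/8616492921 (Y = 1/((392*(-1/662) - 4245*1/2894) - 8993) = 1/((-196/331 - 4245/2894) - 8993) = 1/(-1972319/957914 - 8993) = 1/(-8616492921/957914) = -957914/8616492921 ≈ -0.00011117)
(616 + Q)/Y = (616 - 2188)/(-957914/8616492921) = -1572*(-8616492921/957914) = 6772563435906/478957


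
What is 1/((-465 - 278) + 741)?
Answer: -½ ≈ -0.50000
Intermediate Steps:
1/((-465 - 278) + 741) = 1/(-743 + 741) = 1/(-2) = -½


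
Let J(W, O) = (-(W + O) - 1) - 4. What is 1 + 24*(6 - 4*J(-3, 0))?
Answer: 337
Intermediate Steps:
J(W, O) = -5 - O - W (J(W, O) = (-(O + W) - 1) - 4 = ((-O - W) - 1) - 4 = (-1 - O - W) - 4 = -5 - O - W)
1 + 24*(6 - 4*J(-3, 0)) = 1 + 24*(6 - 4*(-5 - 1*0 - 1*(-3))) = 1 + 24*(6 - 4*(-5 + 0 + 3)) = 1 + 24*(6 - 4*(-2)) = 1 + 24*(6 + 8) = 1 + 24*14 = 1 + 336 = 337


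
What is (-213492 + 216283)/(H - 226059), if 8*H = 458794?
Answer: -11164/674839 ≈ -0.016543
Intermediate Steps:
H = 229397/4 (H = (⅛)*458794 = 229397/4 ≈ 57349.)
(-213492 + 216283)/(H - 226059) = (-213492 + 216283)/(229397/4 - 226059) = 2791/(-674839/4) = 2791*(-4/674839) = -11164/674839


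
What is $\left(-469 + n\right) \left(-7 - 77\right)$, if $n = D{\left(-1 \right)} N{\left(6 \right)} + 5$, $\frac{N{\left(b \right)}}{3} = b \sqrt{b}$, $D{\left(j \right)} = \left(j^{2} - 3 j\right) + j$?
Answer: $38976 - 4536 \sqrt{6} \approx 27865.0$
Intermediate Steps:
$D{\left(j \right)} = j^{2} - 2 j$
$N{\left(b \right)} = 3 b^{\frac{3}{2}}$ ($N{\left(b \right)} = 3 b \sqrt{b} = 3 b^{\frac{3}{2}}$)
$n = 5 + 54 \sqrt{6}$ ($n = - (-2 - 1) 3 \cdot 6^{\frac{3}{2}} + 5 = \left(-1\right) \left(-3\right) 3 \cdot 6 \sqrt{6} + 5 = 3 \cdot 18 \sqrt{6} + 5 = 54 \sqrt{6} + 5 = 5 + 54 \sqrt{6} \approx 137.27$)
$\left(-469 + n\right) \left(-7 - 77\right) = \left(-469 + \left(5 + 54 \sqrt{6}\right)\right) \left(-7 - 77\right) = \left(-464 + 54 \sqrt{6}\right) \left(-7 - 77\right) = \left(-464 + 54 \sqrt{6}\right) \left(-84\right) = 38976 - 4536 \sqrt{6}$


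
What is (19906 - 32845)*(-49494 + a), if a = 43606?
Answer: 76184832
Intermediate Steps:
(19906 - 32845)*(-49494 + a) = (19906 - 32845)*(-49494 + 43606) = -12939*(-5888) = 76184832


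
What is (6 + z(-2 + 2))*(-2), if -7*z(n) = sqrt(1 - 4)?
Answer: -12 + 2*I*sqrt(3)/7 ≈ -12.0 + 0.49487*I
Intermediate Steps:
z(n) = -I*sqrt(3)/7 (z(n) = -sqrt(1 - 4)/7 = -I*sqrt(3)/7)
(6 + z(-2 + 2))*(-2) = (6 - I*sqrt(3)/7)*(-2) = -12 + 2*I*sqrt(3)/7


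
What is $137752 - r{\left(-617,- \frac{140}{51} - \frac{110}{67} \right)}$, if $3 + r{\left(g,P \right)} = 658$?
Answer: $137097$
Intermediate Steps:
$r{\left(g,P \right)} = 655$ ($r{\left(g,P \right)} = -3 + 658 = 655$)
$137752 - r{\left(-617,- \frac{140}{51} - \frac{110}{67} \right)} = 137752 - 655 = 137097$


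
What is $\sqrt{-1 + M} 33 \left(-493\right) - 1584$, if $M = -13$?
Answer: $-1584 - 16269 i \sqrt{14} \approx -1584.0 - 60873.0 i$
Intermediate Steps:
$\sqrt{-1 + M} 33 \left(-493\right) - 1584 = \sqrt{-1 - 13} \cdot 33 \left(-493\right) - 1584 = \sqrt{-14} \cdot 33 \left(-493\right) - 1584 = i \sqrt{14} \cdot 33 \left(-493\right) - 1584 = 33 i \sqrt{14} \left(-493\right) - 1584 = - 16269 i \sqrt{14} - 1584 = -1584 - 16269 i \sqrt{14}$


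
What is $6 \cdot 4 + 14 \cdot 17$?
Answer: $262$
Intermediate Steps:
$6 \cdot 4 + 14 \cdot 17 = 24 + 238 = 262$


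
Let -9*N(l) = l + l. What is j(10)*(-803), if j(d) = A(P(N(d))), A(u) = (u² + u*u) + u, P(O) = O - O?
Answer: 0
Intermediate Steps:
N(l) = -2*l/9 (N(l) = -(l + l)/9 = -2*l/9)
P(O) = 0
A(u) = u + 2*u² (A(u) = (u² + u²) + u = 2*u² + u = u + 2*u²)
j(d) = 0 (j(d) = 0*(1 + 2*0) = 0*(1 + 0) = 0*1 = 0)
j(10)*(-803) = 0*(-803) = 0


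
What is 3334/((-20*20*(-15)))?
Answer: 1667/3000 ≈ 0.55567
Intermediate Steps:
3334/((-20*20*(-15))) = 3334/((-400*(-15))) = 3334/6000 = 3334*(1/6000) = 1667/3000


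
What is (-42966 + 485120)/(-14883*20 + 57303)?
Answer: -442154/240357 ≈ -1.8396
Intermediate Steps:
(-42966 + 485120)/(-14883*20 + 57303) = 442154/(-297660 + 57303) = 442154/(-240357) = 442154*(-1/240357) = -442154/240357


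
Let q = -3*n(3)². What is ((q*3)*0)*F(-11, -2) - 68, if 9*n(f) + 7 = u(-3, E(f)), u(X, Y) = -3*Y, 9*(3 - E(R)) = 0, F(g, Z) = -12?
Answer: -68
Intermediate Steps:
E(R) = 3 (E(R) = 3 - ⅑*0 = 3 + 0 = 3)
n(f) = -16/9 (n(f) = -7/9 + (-3*3)/9 = -7/9 + (⅑)*(-9) = -7/9 - 1 = -16/9)
q = -256/27 (q = -3*(-16/9)² = -3*256/81 = -256/27 ≈ -9.4815)
((q*3)*0)*F(-11, -2) - 68 = (-256/27*3*0)*(-12) - 68 = -256/9*0*(-12) - 68 = 0*(-12) - 68 = 0 - 68 = -68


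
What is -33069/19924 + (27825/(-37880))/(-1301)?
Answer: -81457405221/49094608856 ≈ -1.6592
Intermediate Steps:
-33069/19924 + (27825/(-37880))/(-1301) = -33069*1/19924 + (27825*(-1/37880))*(-1/1301) = -33069/19924 - 5565/7576*(-1/1301) = -33069/19924 + 5565/9856376 = -81457405221/49094608856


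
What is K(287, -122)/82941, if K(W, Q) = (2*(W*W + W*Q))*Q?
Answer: -3851540/27647 ≈ -139.31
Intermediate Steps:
K(W, Q) = Q*(2*W² + 2*Q*W) (K(W, Q) = (2*(W² + Q*W))*Q = (2*W² + 2*Q*W)*Q = Q*(2*W² + 2*Q*W))
K(287, -122)/82941 = (2*(-122)*287*(-122 + 287))/82941 = (2*(-122)*287*165)*(1/82941) = -11554620*1/82941 = -3851540/27647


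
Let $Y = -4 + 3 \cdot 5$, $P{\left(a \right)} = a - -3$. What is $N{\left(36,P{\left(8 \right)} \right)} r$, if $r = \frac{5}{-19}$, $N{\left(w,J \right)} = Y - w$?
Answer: $\frac{125}{19} \approx 6.5789$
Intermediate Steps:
$P{\left(a \right)} = 3 + a$ ($P{\left(a \right)} = a + 3 = 3 + a$)
$Y = 11$ ($Y = -4 + 15 = 11$)
$N{\left(w,J \right)} = 11 - w$
$r = - \frac{5}{19}$ ($r = 5 \left(- \frac{1}{19}\right) = - \frac{5}{19} \approx -0.26316$)
$N{\left(36,P{\left(8 \right)} \right)} r = \left(11 - 36\right) \left(- \frac{5}{19}\right) = \left(-25\right) \left(- \frac{5}{19}\right) = \frac{125}{19}$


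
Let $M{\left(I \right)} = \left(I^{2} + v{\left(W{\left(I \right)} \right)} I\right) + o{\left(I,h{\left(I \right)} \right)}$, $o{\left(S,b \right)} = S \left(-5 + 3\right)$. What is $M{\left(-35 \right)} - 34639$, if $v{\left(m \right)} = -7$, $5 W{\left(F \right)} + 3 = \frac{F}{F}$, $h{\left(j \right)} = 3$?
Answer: $-33099$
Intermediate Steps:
$W{\left(F \right)} = - \frac{2}{5}$ ($W{\left(F \right)} = - \frac{3}{5} + \frac{F \frac{1}{F}}{5} = - \frac{3}{5} + \frac{1}{5} \cdot 1 = - \frac{3}{5} + \frac{1}{5} = - \frac{2}{5}$)
$o{\left(S,b \right)} = - 2 S$ ($o{\left(S,b \right)} = S \left(-2\right) = - 2 S$)
$M{\left(I \right)} = I^{2} - 9 I$ ($M{\left(I \right)} = \left(I^{2} - 7 I\right) - 2 I = I^{2} - 9 I$)
$M{\left(-35 \right)} - 34639 = - 35 \left(-9 - 35\right) - 34639 = \left(-35\right) \left(-44\right) - 34639 = 1540 - 34639 = -33099$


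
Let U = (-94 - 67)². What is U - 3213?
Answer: 22708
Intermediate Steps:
U = 25921 (U = (-161)² = 25921)
U - 3213 = 25921 - 3213 = 22708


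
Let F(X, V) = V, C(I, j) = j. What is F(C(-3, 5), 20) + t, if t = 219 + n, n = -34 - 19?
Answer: 186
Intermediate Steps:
n = -53
t = 166 (t = 219 - 53 = 166)
F(C(-3, 5), 20) + t = 20 + 166 = 186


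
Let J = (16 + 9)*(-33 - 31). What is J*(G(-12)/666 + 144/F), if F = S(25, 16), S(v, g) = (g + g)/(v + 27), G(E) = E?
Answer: -41555200/111 ≈ -3.7437e+5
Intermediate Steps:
S(v, g) = 2*g/(27 + v) (S(v, g) = (2*g)/(27 + v) = 2*g/(27 + v))
F = 8/13 (F = 2*16/(27 + 25) = 2*16/52 = 2*16*(1/52) = 8/13 ≈ 0.61539)
J = -1600 (J = 25*(-64) = -1600)
J*(G(-12)/666 + 144/F) = -1600*(-12/666 + 144/(8/13)) = -1600*(-12*1/666 + 144*(13/8)) = -1600*(-2/111 + 234) = -1600*25972/111 = -41555200/111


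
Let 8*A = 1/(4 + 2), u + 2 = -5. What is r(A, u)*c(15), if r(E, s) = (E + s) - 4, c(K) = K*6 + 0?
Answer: -7905/8 ≈ -988.13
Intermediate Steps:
u = -7 (u = -2 - 5 = -7)
A = 1/48 (A = 1/(8*(4 + 2)) = (⅛)/6 = (⅛)*(⅙) = 1/48 ≈ 0.020833)
c(K) = 6*K (c(K) = 6*K + 0 = 6*K)
r(E, s) = -4 + E + s
r(A, u)*c(15) = (-4 + 1/48 - 7)*(6*15) = -527/48*90 = -7905/8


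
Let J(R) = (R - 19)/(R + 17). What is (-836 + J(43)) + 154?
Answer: -3408/5 ≈ -681.60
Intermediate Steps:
J(R) = (-19 + R)/(17 + R)
(-836 + J(43)) + 154 = (-836 + (-19 + 43)/(17 + 43)) + 154 = (-836 + 24/60) + 154 = (-836 + (1/60)*24) + 154 = (-836 + ⅖) + 154 = -4178/5 + 154 = -3408/5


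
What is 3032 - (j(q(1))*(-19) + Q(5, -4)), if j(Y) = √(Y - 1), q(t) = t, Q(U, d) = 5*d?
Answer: 3052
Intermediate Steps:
j(Y) = √(-1 + Y)
3032 - (j(q(1))*(-19) + Q(5, -4)) = 3032 - (√(-1 + 1)*(-19) + 5*(-4)) = 3032 - (√0*(-19) - 20) = 3032 - (0*(-19) - 20) = 3032 - (0 - 20) = 3032 - 1*(-20) = 3032 + 20 = 3052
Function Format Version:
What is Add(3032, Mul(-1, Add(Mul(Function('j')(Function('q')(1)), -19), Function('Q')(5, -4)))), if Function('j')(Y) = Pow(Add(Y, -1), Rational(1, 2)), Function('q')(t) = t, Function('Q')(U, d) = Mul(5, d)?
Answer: 3052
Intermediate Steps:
Function('j')(Y) = Pow(Add(-1, Y), Rational(1, 2))
Add(3032, Mul(-1, Add(Mul(Function('j')(Function('q')(1)), -19), Function('Q')(5, -4)))) = Add(3032, Mul(-1, Add(Mul(Pow(Add(-1, 1), Rational(1, 2)), -19), Mul(5, -4)))) = Add(3032, Mul(-1, Add(Mul(Pow(0, Rational(1, 2)), -19), -20))) = Add(3032, Mul(-1, Add(Mul(0, -19), -20))) = Add(3032, Mul(-1, Add(0, -20))) = Add(3032, Mul(-1, -20)) = Add(3032, 20) = 3052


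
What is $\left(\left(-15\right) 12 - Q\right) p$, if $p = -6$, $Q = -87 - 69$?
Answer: $144$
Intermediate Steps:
$Q = -156$
$\left(\left(-15\right) 12 - Q\right) p = \left(\left(-15\right) 12 - -156\right) \left(-6\right) = \left(-180 + 156\right) \left(-6\right) = \left(-24\right) \left(-6\right) = 144$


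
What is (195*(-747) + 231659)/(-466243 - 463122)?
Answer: -85994/929365 ≈ -0.092530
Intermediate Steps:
(195*(-747) + 231659)/(-466243 - 463122) = (-145665 + 231659)/(-929365) = 85994*(-1/929365) = -85994/929365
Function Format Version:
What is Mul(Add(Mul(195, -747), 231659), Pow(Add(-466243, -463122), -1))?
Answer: Rational(-85994, 929365) ≈ -0.092530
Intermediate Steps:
Mul(Add(Mul(195, -747), 231659), Pow(Add(-466243, -463122), -1)) = Mul(Add(-145665, 231659), Pow(-929365, -1)) = Mul(85994, Rational(-1, 929365)) = Rational(-85994, 929365)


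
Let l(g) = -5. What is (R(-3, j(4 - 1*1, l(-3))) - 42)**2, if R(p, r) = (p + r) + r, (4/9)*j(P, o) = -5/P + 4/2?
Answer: 7569/4 ≈ 1892.3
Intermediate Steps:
j(P, o) = 9/2 - 45/(4*P) (j(P, o) = 9*(-5/P + 4/2)/4 = 9*(-5/P + 4*(1/2))/4 = 9*(-5/P + 2)/4 = 9*(2 - 5/P)/4 = 9/2 - 45/(4*P))
R(p, r) = p + 2*r
(R(-3, j(4 - 1*1, l(-3))) - 42)**2 = ((-3 + 2*(9*(-5 + 2*(4 - 1*1))/(4*(4 - 1*1)))) - 42)**2 = ((-3 + 2*(9*(-5 + 2*(4 - 1))/(4*(4 - 1)))) - 42)**2 = ((-3 + 2*((9/4)*(-5 + 2*3)/3)) - 42)**2 = ((-3 + 2*((9/4)*(1/3)*(-5 + 6))) - 42)**2 = ((-3 + 2*((9/4)*(1/3)*1)) - 42)**2 = ((-3 + 2*(3/4)) - 42)**2 = ((-3 + 3/2) - 42)**2 = (-3/2 - 42)**2 = (-87/2)**2 = 7569/4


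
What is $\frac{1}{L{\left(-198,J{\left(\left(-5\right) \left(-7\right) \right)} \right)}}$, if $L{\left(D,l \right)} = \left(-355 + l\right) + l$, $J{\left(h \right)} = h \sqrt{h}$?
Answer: $\frac{71}{9095} + \frac{14 \sqrt{35}}{9095} \approx 0.016913$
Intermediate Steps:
$J{\left(h \right)} = h^{\frac{3}{2}}$
$L{\left(D,l \right)} = -355 + 2 l$
$\frac{1}{L{\left(-198,J{\left(\left(-5\right) \left(-7\right) \right)} \right)}} = \frac{1}{-355 + 2 \left(\left(-5\right) \left(-7\right)\right)^{\frac{3}{2}}} = \frac{1}{-355 + 2 \cdot 35^{\frac{3}{2}}} = \frac{1}{-355 + 2 \cdot 35 \sqrt{35}} = \frac{1}{-355 + 70 \sqrt{35}}$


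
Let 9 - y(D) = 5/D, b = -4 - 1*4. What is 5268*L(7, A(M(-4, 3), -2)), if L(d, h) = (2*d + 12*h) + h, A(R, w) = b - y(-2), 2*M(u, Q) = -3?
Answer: -1261686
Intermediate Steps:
b = -8 (b = -4 - 4 = -8)
y(D) = 9 - 5/D
M(u, Q) = -3/2 (M(u, Q) = (½)*(-3) = -3/2)
A(R, w) = -39/2 (A(R, w) = -8 - (9 - 5/(-2)) = -8 - (9 - 5*(-½)) = -8 - (9 + 5/2) = -8 - 1*23/2 = -8 - 23/2 = -39/2)
L(d, h) = 2*d + 13*h
5268*L(7, A(M(-4, 3), -2)) = 5268*(2*7 + 13*(-39/2)) = 5268*(14 - 507/2) = 5268*(-479/2) = -1261686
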